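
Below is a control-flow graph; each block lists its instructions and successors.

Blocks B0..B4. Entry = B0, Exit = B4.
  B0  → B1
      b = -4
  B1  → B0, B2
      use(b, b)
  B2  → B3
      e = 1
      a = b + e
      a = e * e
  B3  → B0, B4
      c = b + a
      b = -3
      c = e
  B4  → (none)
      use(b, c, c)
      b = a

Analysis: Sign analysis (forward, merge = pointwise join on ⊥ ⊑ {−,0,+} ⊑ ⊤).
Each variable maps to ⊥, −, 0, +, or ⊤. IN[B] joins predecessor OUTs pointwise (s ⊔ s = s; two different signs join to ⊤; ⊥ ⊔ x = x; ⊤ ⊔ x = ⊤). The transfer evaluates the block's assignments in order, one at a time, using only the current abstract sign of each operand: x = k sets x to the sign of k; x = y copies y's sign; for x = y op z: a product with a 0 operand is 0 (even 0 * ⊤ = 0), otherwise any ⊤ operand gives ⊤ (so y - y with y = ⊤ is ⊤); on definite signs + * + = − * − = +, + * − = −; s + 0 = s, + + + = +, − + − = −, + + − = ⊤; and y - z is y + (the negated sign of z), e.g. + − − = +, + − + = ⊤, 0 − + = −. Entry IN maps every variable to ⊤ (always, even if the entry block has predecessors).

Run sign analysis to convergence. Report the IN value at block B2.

Answer: {a: ⊤, b: -, c: ⊤, d: ⊤, e: ⊤, f: ⊤}

Trace:
Per-block solution:
  B0: | IN=(all ⊤) | OUT={b:-; rest ⊤}
  B1: | IN={b:-; rest ⊤} | OUT={b:-; rest ⊤}
  B2: | IN={b:-; rest ⊤} | OUT={a:+, b:-, e:+; rest ⊤}
  B3: | IN={a:+, b:-, e:+; rest ⊤} | OUT={a:+, b:-, c:+, e:+; rest ⊤}
  B4: | IN={a:+, b:-, c:+, e:+; rest ⊤} | OUT={a:+, b:+, c:+, e:+; rest ⊤}

Merge at B2: IN[B2] = OUT[B1] = {a: ⊤, b: -, c: ⊤, d: ⊤, e: ⊤, f: ⊤}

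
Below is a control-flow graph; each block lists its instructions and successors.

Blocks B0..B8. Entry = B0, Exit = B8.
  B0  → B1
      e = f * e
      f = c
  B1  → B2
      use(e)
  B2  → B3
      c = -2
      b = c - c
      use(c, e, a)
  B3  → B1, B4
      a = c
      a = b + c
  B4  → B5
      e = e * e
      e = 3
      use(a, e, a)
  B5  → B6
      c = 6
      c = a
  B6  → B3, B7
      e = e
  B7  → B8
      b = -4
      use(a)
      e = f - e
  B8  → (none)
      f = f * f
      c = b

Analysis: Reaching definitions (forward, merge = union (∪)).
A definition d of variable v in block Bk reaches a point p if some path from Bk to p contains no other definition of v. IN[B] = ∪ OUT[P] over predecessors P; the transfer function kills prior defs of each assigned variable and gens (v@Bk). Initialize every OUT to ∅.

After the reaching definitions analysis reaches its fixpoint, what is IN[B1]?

Converged values:
  B0:   IN={}   OUT={e@B0, f@B0}
  B1:   IN={a@B3, b@B2, c@B2, c@B5, e@B0, e@B6, f@B0}   OUT={a@B3, b@B2, c@B2, c@B5, e@B0, e@B6, f@B0}
  B2:   IN={a@B3, b@B2, c@B2, c@B5, e@B0, e@B6, f@B0}   OUT={a@B3, b@B2, c@B2, e@B0, e@B6, f@B0}
  B3:   IN={a@B3, b@B2, c@B2, c@B5, e@B0, e@B6, f@B0}   OUT={a@B3, b@B2, c@B2, c@B5, e@B0, e@B6, f@B0}
  B4:   IN={a@B3, b@B2, c@B2, c@B5, e@B0, e@B6, f@B0}   OUT={a@B3, b@B2, c@B2, c@B5, e@B4, f@B0}
  B5:   IN={a@B3, b@B2, c@B2, c@B5, e@B4, f@B0}   OUT={a@B3, b@B2, c@B5, e@B4, f@B0}
  B6:   IN={a@B3, b@B2, c@B5, e@B4, f@B0}   OUT={a@B3, b@B2, c@B5, e@B6, f@B0}
  B7:   IN={a@B3, b@B2, c@B5, e@B6, f@B0}   OUT={a@B3, b@B7, c@B5, e@B7, f@B0}
  B8:   IN={a@B3, b@B7, c@B5, e@B7, f@B0}   OUT={a@B3, b@B7, c@B8, e@B7, f@B8}

Merge at B1: IN[B1] = OUT[B0] ⊔ OUT[B3] = {a@B3, b@B2, c@B2, c@B5, e@B0, e@B6, f@B0}

Answer: {a@B3, b@B2, c@B2, c@B5, e@B0, e@B6, f@B0}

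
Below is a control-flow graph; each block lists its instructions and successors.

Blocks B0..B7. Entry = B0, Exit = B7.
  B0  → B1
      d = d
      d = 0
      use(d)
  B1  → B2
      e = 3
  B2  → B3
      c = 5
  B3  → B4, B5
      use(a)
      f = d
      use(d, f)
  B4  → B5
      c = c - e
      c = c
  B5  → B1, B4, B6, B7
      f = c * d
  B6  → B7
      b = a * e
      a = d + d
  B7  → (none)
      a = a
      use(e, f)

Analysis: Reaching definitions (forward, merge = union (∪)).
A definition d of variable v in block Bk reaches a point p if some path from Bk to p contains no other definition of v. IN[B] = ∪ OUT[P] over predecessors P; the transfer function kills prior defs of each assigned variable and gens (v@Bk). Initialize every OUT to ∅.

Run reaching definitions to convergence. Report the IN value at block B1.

Answer: {c@B2, c@B4, d@B0, e@B1, f@B5}

Trace:
Fixpoint table:
  B0: | IN={} | OUT={d@B0}
  B1: | IN={c@B2, c@B4, d@B0, e@B1, f@B5} | OUT={c@B2, c@B4, d@B0, e@B1, f@B5}
  B2: | IN={c@B2, c@B4, d@B0, e@B1, f@B5} | OUT={c@B2, d@B0, e@B1, f@B5}
  B3: | IN={c@B2, d@B0, e@B1, f@B5} | OUT={c@B2, d@B0, e@B1, f@B3}
  B4: | IN={c@B2, c@B4, d@B0, e@B1, f@B3, f@B5} | OUT={c@B4, d@B0, e@B1, f@B3, f@B5}
  B5: | IN={c@B2, c@B4, d@B0, e@B1, f@B3, f@B5} | OUT={c@B2, c@B4, d@B0, e@B1, f@B5}
  B6: | IN={c@B2, c@B4, d@B0, e@B1, f@B5} | OUT={a@B6, b@B6, c@B2, c@B4, d@B0, e@B1, f@B5}
  B7: | IN={a@B6, b@B6, c@B2, c@B4, d@B0, e@B1, f@B5} | OUT={a@B7, b@B6, c@B2, c@B4, d@B0, e@B1, f@B5}

Merge at B1: IN[B1] = OUT[B0] ⊔ OUT[B5] = {c@B2, c@B4, d@B0, e@B1, f@B5}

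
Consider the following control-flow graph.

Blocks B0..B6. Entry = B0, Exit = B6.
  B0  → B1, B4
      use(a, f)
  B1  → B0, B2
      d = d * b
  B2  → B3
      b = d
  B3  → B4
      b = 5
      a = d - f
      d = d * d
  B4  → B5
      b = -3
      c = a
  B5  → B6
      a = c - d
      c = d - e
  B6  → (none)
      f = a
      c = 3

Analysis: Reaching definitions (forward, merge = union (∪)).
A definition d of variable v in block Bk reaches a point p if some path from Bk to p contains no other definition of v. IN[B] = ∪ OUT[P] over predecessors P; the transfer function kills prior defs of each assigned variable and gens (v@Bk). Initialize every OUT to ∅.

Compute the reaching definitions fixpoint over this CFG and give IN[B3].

Per-block solution:
  B0:   IN={d@B1}   OUT={d@B1}
  B1:   IN={d@B1}   OUT={d@B1}
  B2:   IN={d@B1}   OUT={b@B2, d@B1}
  B3:   IN={b@B2, d@B1}   OUT={a@B3, b@B3, d@B3}
  B4:   IN={a@B3, b@B3, d@B1, d@B3}   OUT={a@B3, b@B4, c@B4, d@B1, d@B3}
  B5:   IN={a@B3, b@B4, c@B4, d@B1, d@B3}   OUT={a@B5, b@B4, c@B5, d@B1, d@B3}
  B6:   IN={a@B5, b@B4, c@B5, d@B1, d@B3}   OUT={a@B5, b@B4, c@B6, d@B1, d@B3, f@B6}

Merge at B3: IN[B3] = OUT[B2] = {b@B2, d@B1}

Answer: {b@B2, d@B1}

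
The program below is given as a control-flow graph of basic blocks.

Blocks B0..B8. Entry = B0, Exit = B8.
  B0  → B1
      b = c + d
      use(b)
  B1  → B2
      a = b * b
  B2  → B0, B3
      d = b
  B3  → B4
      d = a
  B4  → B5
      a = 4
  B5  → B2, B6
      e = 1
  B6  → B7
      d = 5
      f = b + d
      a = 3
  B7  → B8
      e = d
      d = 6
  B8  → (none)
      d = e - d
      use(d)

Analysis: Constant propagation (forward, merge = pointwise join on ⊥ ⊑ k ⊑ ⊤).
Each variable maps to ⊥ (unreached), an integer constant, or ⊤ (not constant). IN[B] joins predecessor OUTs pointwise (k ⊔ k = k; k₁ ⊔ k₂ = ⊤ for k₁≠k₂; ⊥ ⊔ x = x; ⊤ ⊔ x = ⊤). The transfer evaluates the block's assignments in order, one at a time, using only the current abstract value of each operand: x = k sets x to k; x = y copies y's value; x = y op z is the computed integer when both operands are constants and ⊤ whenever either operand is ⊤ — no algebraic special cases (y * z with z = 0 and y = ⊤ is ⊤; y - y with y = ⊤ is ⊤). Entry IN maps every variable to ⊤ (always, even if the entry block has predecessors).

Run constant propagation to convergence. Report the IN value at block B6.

Answer: {a: 4, b: ⊤, c: ⊤, d: ⊤, e: 1, f: ⊤}

Trace:
Fixpoint table:
  B0: | IN=(all ⊤) | OUT=(all ⊤)
  B1: | IN=(all ⊤) | OUT=(all ⊤)
  B2: | IN=(all ⊤) | OUT=(all ⊤)
  B3: | IN=(all ⊤) | OUT=(all ⊤)
  B4: | IN=(all ⊤) | OUT={a:4; rest ⊤}
  B5: | IN={a:4; rest ⊤} | OUT={a:4, e:1; rest ⊤}
  B6: | IN={a:4, e:1; rest ⊤} | OUT={a:3, d:5, e:1; rest ⊤}
  B7: | IN={a:3, d:5, e:1; rest ⊤} | OUT={a:3, d:6, e:5; rest ⊤}
  B8: | IN={a:3, d:6, e:5; rest ⊤} | OUT={a:3, d:-1, e:5; rest ⊤}

Merge at B6: IN[B6] = OUT[B5] = {a: 4, b: ⊤, c: ⊤, d: ⊤, e: 1, f: ⊤}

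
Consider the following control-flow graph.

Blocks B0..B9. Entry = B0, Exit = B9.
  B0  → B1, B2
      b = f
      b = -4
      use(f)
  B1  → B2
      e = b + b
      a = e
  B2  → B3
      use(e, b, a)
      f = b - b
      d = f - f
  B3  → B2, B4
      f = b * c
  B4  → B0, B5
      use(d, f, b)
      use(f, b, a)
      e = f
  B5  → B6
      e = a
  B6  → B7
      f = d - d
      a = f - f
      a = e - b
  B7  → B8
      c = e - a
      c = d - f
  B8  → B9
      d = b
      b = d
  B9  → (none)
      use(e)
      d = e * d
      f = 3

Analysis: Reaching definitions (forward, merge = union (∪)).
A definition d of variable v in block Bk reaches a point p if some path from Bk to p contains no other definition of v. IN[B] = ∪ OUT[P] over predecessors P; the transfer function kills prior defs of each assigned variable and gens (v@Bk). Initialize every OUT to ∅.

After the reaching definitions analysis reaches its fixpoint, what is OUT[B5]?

Fixpoint table:
  B0:   IN={a@B1, b@B0, d@B2, e@B4, f@B3}   OUT={a@B1, b@B0, d@B2, e@B4, f@B3}
  B1:   IN={a@B1, b@B0, d@B2, e@B4, f@B3}   OUT={a@B1, b@B0, d@B2, e@B1, f@B3}
  B2:   IN={a@B1, b@B0, d@B2, e@B1, e@B4, f@B3}   OUT={a@B1, b@B0, d@B2, e@B1, e@B4, f@B2}
  B3:   IN={a@B1, b@B0, d@B2, e@B1, e@B4, f@B2}   OUT={a@B1, b@B0, d@B2, e@B1, e@B4, f@B3}
  B4:   IN={a@B1, b@B0, d@B2, e@B1, e@B4, f@B3}   OUT={a@B1, b@B0, d@B2, e@B4, f@B3}
  B5:   IN={a@B1, b@B0, d@B2, e@B4, f@B3}   OUT={a@B1, b@B0, d@B2, e@B5, f@B3}
  B6:   IN={a@B1, b@B0, d@B2, e@B5, f@B3}   OUT={a@B6, b@B0, d@B2, e@B5, f@B6}
  B7:   IN={a@B6, b@B0, d@B2, e@B5, f@B6}   OUT={a@B6, b@B0, c@B7, d@B2, e@B5, f@B6}
  B8:   IN={a@B6, b@B0, c@B7, d@B2, e@B5, f@B6}   OUT={a@B6, b@B8, c@B7, d@B8, e@B5, f@B6}
  B9:   IN={a@B6, b@B8, c@B7, d@B8, e@B5, f@B6}   OUT={a@B6, b@B8, c@B7, d@B9, e@B5, f@B9}

Merge at B5: IN[B5] = OUT[B4] = {a@B1, b@B0, d@B2, e@B4, f@B3}
Applying B5's transfer function to that IN value gives OUT[B5] (row B5 above).

Answer: {a@B1, b@B0, d@B2, e@B5, f@B3}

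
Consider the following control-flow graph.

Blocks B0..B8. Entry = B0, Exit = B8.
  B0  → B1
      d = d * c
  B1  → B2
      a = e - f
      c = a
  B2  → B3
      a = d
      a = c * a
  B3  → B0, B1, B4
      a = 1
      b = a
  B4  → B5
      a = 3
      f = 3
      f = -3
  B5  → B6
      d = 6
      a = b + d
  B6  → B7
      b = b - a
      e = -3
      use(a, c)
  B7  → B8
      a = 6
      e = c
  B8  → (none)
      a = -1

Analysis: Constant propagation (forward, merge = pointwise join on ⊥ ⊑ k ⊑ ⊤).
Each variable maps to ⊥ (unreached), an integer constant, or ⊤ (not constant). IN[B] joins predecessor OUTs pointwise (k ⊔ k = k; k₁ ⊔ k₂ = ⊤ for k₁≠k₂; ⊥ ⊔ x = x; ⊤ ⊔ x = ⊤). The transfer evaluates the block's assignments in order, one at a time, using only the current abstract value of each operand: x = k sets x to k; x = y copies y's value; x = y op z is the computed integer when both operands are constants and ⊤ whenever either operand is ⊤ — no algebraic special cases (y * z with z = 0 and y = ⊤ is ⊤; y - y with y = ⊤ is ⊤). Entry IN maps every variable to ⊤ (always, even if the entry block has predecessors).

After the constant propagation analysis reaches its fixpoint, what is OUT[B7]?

Answer: {a: 6, b: -6, c: ⊤, d: 6, e: ⊤, f: -3}

Working:
Per-block solution:
  B0:  IN=(all ⊤)  OUT=(all ⊤)
  B1:  IN=(all ⊤)  OUT=(all ⊤)
  B2:  IN=(all ⊤)  OUT=(all ⊤)
  B3:  IN=(all ⊤)  OUT={a:1, b:1; rest ⊤}
  B4:  IN={a:1, b:1; rest ⊤}  OUT={a:3, b:1, f:-3; rest ⊤}
  B5:  IN={a:3, b:1, f:-3; rest ⊤}  OUT={a:7, b:1, d:6, f:-3; rest ⊤}
  B6:  IN={a:7, b:1, d:6, f:-3; rest ⊤}  OUT={a:7, b:-6, d:6, e:-3, f:-3; rest ⊤}
  B7:  IN={a:7, b:-6, d:6, e:-3, f:-3; rest ⊤}  OUT={a:6, b:-6, d:6, f:-3; rest ⊤}
  B8:  IN={a:6, b:-6, d:6, f:-3; rest ⊤}  OUT={a:-1, b:-6, d:6, f:-3; rest ⊤}

Merge at B7: IN[B7] = OUT[B6] = {a: 7, b: -6, c: ⊤, d: 6, e: -3, f: -3}
Applying B7's transfer function to that IN value gives OUT[B7] (row B7 above).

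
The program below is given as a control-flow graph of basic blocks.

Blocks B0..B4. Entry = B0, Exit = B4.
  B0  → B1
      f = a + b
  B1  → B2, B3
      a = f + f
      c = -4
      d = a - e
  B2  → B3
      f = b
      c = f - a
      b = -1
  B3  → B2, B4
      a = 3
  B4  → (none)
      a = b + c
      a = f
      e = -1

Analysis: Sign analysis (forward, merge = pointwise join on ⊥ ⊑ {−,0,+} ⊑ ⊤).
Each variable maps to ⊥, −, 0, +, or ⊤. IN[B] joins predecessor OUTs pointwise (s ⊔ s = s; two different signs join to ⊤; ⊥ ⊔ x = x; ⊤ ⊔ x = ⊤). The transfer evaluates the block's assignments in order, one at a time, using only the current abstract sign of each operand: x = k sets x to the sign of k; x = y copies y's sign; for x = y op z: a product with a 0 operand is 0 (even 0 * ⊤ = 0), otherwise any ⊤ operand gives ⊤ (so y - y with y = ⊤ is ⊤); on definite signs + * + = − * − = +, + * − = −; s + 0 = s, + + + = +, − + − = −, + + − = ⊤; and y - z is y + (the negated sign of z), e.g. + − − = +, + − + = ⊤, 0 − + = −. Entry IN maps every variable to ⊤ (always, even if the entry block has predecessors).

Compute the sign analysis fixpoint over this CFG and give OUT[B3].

Answer: {a: +, b: ⊤, c: ⊤, d: ⊤, e: ⊤, f: ⊤}

Working:
Fixpoint table:
  B0: | IN=(all ⊤) | OUT=(all ⊤)
  B1: | IN=(all ⊤) | OUT={c:-; rest ⊤}
  B2: | IN=(all ⊤) | OUT={b:-; rest ⊤}
  B3: | IN=(all ⊤) | OUT={a:+; rest ⊤}
  B4: | IN={a:+; rest ⊤} | OUT={e:-; rest ⊤}

Merge at B3: IN[B3] = OUT[B1] ⊔ OUT[B2] = {a: ⊤, b: ⊤, c: ⊤, d: ⊤, e: ⊤, f: ⊤}
Applying B3's transfer function to that IN value gives OUT[B3] (row B3 above).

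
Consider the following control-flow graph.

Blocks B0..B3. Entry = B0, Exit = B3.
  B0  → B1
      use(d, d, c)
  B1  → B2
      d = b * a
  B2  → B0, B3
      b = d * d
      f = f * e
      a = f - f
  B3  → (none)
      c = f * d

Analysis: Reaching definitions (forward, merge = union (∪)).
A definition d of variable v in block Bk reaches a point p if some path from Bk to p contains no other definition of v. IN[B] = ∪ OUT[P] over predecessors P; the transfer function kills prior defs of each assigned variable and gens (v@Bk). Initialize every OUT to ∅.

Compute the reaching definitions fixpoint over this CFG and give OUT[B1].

Per-block solution:
  B0:   IN={a@B2, b@B2, d@B1, f@B2}   OUT={a@B2, b@B2, d@B1, f@B2}
  B1:   IN={a@B2, b@B2, d@B1, f@B2}   OUT={a@B2, b@B2, d@B1, f@B2}
  B2:   IN={a@B2, b@B2, d@B1, f@B2}   OUT={a@B2, b@B2, d@B1, f@B2}
  B3:   IN={a@B2, b@B2, d@B1, f@B2}   OUT={a@B2, b@B2, c@B3, d@B1, f@B2}

Merge at B1: IN[B1] = OUT[B0] = {a@B2, b@B2, d@B1, f@B2}
Applying B1's transfer function to that IN value gives OUT[B1] (row B1 above).

Answer: {a@B2, b@B2, d@B1, f@B2}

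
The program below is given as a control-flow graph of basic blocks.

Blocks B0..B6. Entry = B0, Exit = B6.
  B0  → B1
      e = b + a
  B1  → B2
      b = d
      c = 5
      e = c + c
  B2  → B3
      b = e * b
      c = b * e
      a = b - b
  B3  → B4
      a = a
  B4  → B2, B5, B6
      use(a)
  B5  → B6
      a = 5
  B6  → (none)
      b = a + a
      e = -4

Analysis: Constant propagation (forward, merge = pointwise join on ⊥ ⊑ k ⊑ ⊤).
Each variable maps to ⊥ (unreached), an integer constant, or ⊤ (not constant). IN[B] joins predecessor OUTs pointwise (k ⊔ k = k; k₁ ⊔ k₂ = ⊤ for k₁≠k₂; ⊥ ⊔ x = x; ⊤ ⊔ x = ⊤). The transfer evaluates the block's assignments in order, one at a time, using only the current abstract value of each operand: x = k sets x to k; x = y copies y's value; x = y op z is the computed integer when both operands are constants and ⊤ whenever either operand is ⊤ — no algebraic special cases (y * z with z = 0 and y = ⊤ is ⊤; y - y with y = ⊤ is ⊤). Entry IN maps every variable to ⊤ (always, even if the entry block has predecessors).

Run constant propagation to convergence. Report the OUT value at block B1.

Answer: {a: ⊤, b: ⊤, c: 5, d: ⊤, e: 10, f: ⊤}

Derivation:
Fixpoint table:
  B0: | IN=(all ⊤) | OUT=(all ⊤)
  B1: | IN=(all ⊤) | OUT={c:5, e:10; rest ⊤}
  B2: | IN={e:10; rest ⊤} | OUT={e:10; rest ⊤}
  B3: | IN={e:10; rest ⊤} | OUT={e:10; rest ⊤}
  B4: | IN={e:10; rest ⊤} | OUT={e:10; rest ⊤}
  B5: | IN={e:10; rest ⊤} | OUT={a:5, e:10; rest ⊤}
  B6: | IN={e:10; rest ⊤} | OUT={e:-4; rest ⊤}

Merge at B1: IN[B1] = OUT[B0] = {a: ⊤, b: ⊤, c: ⊤, d: ⊤, e: ⊤, f: ⊤}
Applying B1's transfer function to that IN value gives OUT[B1] (row B1 above).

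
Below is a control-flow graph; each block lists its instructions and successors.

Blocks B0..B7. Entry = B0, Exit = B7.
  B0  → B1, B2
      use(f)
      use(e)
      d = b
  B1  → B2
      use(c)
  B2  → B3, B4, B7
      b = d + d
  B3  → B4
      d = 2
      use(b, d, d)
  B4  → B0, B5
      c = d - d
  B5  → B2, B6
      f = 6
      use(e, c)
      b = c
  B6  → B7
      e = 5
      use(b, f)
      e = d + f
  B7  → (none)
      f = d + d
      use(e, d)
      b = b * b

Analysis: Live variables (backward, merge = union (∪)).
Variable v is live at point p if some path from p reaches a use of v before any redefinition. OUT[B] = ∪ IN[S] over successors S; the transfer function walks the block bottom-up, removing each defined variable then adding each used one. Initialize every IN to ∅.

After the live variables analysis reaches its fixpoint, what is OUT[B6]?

Answer: {b, d, e}

Working:
Converged values:
  B0: | IN={b, c, e, f} | OUT={c, d, e, f}
  B1: | IN={c, d, e, f} | OUT={d, e, f}
  B2: | IN={d, e, f} | OUT={b, d, e, f}
  B3: | IN={b, e, f} | OUT={b, d, e, f}
  B4: | IN={b, d, e, f} | OUT={b, c, d, e, f}
  B5: | IN={c, d, e} | OUT={b, d, e, f}
  B6: | IN={b, d, f} | OUT={b, d, e}
  B7: | IN={b, d, e} | OUT={}

Merge at B6: OUT[B6] = IN[B7] = {b, d, e}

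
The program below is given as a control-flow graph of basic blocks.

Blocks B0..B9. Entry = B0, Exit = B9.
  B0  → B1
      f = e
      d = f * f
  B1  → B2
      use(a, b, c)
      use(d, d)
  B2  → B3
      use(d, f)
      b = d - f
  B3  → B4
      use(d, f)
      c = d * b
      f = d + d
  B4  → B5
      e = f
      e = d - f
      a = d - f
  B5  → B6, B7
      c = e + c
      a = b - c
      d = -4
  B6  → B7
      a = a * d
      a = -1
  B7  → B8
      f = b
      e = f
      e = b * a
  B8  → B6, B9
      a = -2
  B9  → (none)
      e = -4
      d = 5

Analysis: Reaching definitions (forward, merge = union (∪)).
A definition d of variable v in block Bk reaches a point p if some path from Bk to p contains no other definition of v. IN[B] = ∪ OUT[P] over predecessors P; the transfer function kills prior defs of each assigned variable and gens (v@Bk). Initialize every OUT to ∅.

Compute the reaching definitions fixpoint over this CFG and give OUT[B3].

Answer: {b@B2, c@B3, d@B0, f@B3}

Trace:
Fixpoint table:
  B0:  IN={}  OUT={d@B0, f@B0}
  B1:  IN={d@B0, f@B0}  OUT={d@B0, f@B0}
  B2:  IN={d@B0, f@B0}  OUT={b@B2, d@B0, f@B0}
  B3:  IN={b@B2, d@B0, f@B0}  OUT={b@B2, c@B3, d@B0, f@B3}
  B4:  IN={b@B2, c@B3, d@B0, f@B3}  OUT={a@B4, b@B2, c@B3, d@B0, e@B4, f@B3}
  B5:  IN={a@B4, b@B2, c@B3, d@B0, e@B4, f@B3}  OUT={a@B5, b@B2, c@B5, d@B5, e@B4, f@B3}
  B6:  IN={a@B5, a@B8, b@B2, c@B5, d@B5, e@B4, e@B7, f@B3, f@B7}  OUT={a@B6, b@B2, c@B5, d@B5, e@B4, e@B7, f@B3, f@B7}
  B7:  IN={a@B5, a@B6, b@B2, c@B5, d@B5, e@B4, e@B7, f@B3, f@B7}  OUT={a@B5, a@B6, b@B2, c@B5, d@B5, e@B7, f@B7}
  B8:  IN={a@B5, a@B6, b@B2, c@B5, d@B5, e@B7, f@B7}  OUT={a@B8, b@B2, c@B5, d@B5, e@B7, f@B7}
  B9:  IN={a@B8, b@B2, c@B5, d@B5, e@B7, f@B7}  OUT={a@B8, b@B2, c@B5, d@B9, e@B9, f@B7}

Merge at B3: IN[B3] = OUT[B2] = {b@B2, d@B0, f@B0}
Applying B3's transfer function to that IN value gives OUT[B3] (row B3 above).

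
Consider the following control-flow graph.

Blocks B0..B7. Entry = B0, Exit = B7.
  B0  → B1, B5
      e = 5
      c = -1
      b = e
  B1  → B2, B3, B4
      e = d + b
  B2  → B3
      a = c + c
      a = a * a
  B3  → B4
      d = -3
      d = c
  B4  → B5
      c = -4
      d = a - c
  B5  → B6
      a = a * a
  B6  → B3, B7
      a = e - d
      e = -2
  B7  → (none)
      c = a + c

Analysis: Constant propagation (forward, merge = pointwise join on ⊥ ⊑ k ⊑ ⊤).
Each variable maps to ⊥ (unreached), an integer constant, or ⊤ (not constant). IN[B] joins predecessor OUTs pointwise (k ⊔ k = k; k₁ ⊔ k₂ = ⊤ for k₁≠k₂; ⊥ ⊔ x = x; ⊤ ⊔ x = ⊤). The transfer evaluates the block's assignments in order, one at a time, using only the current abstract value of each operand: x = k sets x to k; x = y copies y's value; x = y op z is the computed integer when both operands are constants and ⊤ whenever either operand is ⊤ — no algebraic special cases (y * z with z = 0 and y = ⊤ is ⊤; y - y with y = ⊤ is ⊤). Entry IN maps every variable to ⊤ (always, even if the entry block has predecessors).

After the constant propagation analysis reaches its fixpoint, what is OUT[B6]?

Answer: {a: ⊤, b: 5, c: ⊤, d: ⊤, e: -2, f: ⊤}

Derivation:
Per-block solution:
  B0:  IN=(all ⊤)  OUT={b:5, c:-1, e:5; rest ⊤}
  B1:  IN={b:5, c:-1, e:5; rest ⊤}  OUT={b:5, c:-1; rest ⊤}
  B2:  IN={b:5, c:-1; rest ⊤}  OUT={a:4, b:5, c:-1; rest ⊤}
  B3:  IN={b:5; rest ⊤}  OUT={b:5; rest ⊤}
  B4:  IN={b:5; rest ⊤}  OUT={b:5, c:-4; rest ⊤}
  B5:  IN={b:5; rest ⊤}  OUT={b:5; rest ⊤}
  B6:  IN={b:5; rest ⊤}  OUT={b:5, e:-2; rest ⊤}
  B7:  IN={b:5, e:-2; rest ⊤}  OUT={b:5, e:-2; rest ⊤}

Merge at B6: IN[B6] = OUT[B5] = {a: ⊤, b: 5, c: ⊤, d: ⊤, e: ⊤, f: ⊤}
Applying B6's transfer function to that IN value gives OUT[B6] (row B6 above).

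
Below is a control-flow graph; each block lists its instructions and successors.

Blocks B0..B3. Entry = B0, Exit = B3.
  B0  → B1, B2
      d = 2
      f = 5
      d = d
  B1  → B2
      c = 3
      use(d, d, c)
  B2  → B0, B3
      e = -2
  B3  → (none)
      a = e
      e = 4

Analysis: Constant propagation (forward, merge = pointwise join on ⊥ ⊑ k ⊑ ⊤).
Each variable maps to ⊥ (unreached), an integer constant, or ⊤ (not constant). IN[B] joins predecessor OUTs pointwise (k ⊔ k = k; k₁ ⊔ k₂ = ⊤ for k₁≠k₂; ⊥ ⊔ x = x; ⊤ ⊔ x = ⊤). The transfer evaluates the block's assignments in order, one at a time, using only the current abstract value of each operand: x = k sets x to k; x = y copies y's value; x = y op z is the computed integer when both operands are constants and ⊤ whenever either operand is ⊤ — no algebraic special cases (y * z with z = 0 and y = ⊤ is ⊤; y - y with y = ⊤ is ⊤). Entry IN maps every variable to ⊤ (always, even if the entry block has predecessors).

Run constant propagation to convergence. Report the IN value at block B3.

Answer: {a: ⊤, b: ⊤, c: ⊤, d: 2, e: -2, f: 5}

Working:
Per-block solution:
  B0:  IN=(all ⊤)  OUT={d:2, f:5; rest ⊤}
  B1:  IN={d:2, f:5; rest ⊤}  OUT={c:3, d:2, f:5; rest ⊤}
  B2:  IN={d:2, f:5; rest ⊤}  OUT={d:2, e:-2, f:5; rest ⊤}
  B3:  IN={d:2, e:-2, f:5; rest ⊤}  OUT={a:-2, d:2, e:4, f:5; rest ⊤}

Merge at B3: IN[B3] = OUT[B2] = {a: ⊤, b: ⊤, c: ⊤, d: 2, e: -2, f: 5}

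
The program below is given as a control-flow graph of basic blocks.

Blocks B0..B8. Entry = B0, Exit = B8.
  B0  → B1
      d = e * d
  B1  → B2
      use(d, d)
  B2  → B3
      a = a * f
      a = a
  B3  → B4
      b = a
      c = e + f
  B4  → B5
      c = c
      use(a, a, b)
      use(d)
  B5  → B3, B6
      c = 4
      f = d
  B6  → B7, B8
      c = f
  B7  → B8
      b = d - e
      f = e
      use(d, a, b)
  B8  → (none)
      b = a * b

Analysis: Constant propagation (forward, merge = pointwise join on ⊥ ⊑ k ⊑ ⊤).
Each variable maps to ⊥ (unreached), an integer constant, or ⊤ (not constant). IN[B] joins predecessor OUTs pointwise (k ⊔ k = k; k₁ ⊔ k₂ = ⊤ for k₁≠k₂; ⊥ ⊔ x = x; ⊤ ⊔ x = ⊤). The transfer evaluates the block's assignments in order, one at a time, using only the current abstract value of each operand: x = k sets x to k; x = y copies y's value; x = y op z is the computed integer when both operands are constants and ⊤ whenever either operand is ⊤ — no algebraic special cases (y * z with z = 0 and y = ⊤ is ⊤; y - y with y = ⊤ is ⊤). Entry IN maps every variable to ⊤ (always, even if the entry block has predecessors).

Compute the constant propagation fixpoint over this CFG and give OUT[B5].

Answer: {a: ⊤, b: ⊤, c: 4, d: ⊤, e: ⊤, f: ⊤}

Working:
Converged values:
  B0:  IN=(all ⊤)  OUT=(all ⊤)
  B1:  IN=(all ⊤)  OUT=(all ⊤)
  B2:  IN=(all ⊤)  OUT=(all ⊤)
  B3:  IN=(all ⊤)  OUT=(all ⊤)
  B4:  IN=(all ⊤)  OUT=(all ⊤)
  B5:  IN=(all ⊤)  OUT={c:4; rest ⊤}
  B6:  IN={c:4; rest ⊤}  OUT=(all ⊤)
  B7:  IN=(all ⊤)  OUT=(all ⊤)
  B8:  IN=(all ⊤)  OUT=(all ⊤)

Merge at B5: IN[B5] = OUT[B4] = {a: ⊤, b: ⊤, c: ⊤, d: ⊤, e: ⊤, f: ⊤}
Applying B5's transfer function to that IN value gives OUT[B5] (row B5 above).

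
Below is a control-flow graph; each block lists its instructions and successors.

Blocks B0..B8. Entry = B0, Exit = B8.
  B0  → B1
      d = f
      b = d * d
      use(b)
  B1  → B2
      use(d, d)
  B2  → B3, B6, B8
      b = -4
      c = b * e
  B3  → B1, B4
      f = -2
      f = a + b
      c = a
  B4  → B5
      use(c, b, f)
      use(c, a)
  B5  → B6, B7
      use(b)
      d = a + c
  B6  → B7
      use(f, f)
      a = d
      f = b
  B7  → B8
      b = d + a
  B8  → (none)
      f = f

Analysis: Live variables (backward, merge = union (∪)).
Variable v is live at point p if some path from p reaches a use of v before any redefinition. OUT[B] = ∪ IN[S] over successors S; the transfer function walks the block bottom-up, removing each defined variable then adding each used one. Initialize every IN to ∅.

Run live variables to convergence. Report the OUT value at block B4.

Fixpoint table:
  B0:  IN={a, e, f}  OUT={a, d, e, f}
  B1:  IN={a, d, e, f}  OUT={a, d, e, f}
  B2:  IN={a, d, e, f}  OUT={a, b, d, e, f}
  B3:  IN={a, b, d, e}  OUT={a, b, c, d, e, f}
  B4:  IN={a, b, c, f}  OUT={a, b, c, f}
  B5:  IN={a, b, c, f}  OUT={a, b, d, f}
  B6:  IN={b, d, f}  OUT={a, d, f}
  B7:  IN={a, d, f}  OUT={f}
  B8:  IN={f}  OUT={}

Merge at B4: OUT[B4] = IN[B5] = {a, b, c, f}

Answer: {a, b, c, f}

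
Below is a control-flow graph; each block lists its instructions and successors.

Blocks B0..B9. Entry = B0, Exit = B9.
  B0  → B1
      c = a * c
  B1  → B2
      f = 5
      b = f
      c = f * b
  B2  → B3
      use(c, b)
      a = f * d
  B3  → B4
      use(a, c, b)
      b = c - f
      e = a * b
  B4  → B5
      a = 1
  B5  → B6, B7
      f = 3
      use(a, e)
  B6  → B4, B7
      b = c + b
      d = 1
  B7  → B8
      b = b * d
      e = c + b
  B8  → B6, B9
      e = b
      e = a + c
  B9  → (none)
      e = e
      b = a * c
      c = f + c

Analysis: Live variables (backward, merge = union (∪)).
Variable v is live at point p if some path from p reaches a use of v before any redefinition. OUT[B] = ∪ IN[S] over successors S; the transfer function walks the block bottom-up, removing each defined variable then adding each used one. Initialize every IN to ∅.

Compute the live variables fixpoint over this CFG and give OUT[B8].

Per-block solution:
  B0: | IN={a, c, d} | OUT={d}
  B1: | IN={d} | OUT={b, c, d, f}
  B2: | IN={b, c, d, f} | OUT={a, b, c, d, f}
  B3: | IN={a, b, c, d, f} | OUT={b, c, d, e}
  B4: | IN={b, c, d, e} | OUT={a, b, c, d, e}
  B5: | IN={a, b, c, d, e} | OUT={a, b, c, d, e, f}
  B6: | IN={a, b, c, e, f} | OUT={a, b, c, d, e, f}
  B7: | IN={a, b, c, d, f} | OUT={a, b, c, f}
  B8: | IN={a, b, c, f} | OUT={a, b, c, e, f}
  B9: | IN={a, c, e, f} | OUT={}

Merge at B8: OUT[B8] = IN[B6] ⊔ IN[B9] = {a, b, c, e, f}

Answer: {a, b, c, e, f}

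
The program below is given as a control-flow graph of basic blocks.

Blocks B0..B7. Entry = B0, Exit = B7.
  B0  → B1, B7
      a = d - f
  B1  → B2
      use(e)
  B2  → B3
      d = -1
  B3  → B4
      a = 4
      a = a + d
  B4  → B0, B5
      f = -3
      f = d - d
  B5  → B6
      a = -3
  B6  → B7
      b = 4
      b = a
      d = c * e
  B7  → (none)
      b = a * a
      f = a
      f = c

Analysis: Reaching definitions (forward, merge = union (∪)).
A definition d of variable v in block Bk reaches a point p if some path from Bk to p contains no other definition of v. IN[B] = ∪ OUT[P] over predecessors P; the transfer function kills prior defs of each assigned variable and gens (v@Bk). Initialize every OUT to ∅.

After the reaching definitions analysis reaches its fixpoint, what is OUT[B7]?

Answer: {a@B0, a@B5, b@B7, d@B2, d@B6, f@B7}

Working:
Converged values:
  B0:   IN={a@B3, d@B2, f@B4}   OUT={a@B0, d@B2, f@B4}
  B1:   IN={a@B0, d@B2, f@B4}   OUT={a@B0, d@B2, f@B4}
  B2:   IN={a@B0, d@B2, f@B4}   OUT={a@B0, d@B2, f@B4}
  B3:   IN={a@B0, d@B2, f@B4}   OUT={a@B3, d@B2, f@B4}
  B4:   IN={a@B3, d@B2, f@B4}   OUT={a@B3, d@B2, f@B4}
  B5:   IN={a@B3, d@B2, f@B4}   OUT={a@B5, d@B2, f@B4}
  B6:   IN={a@B5, d@B2, f@B4}   OUT={a@B5, b@B6, d@B6, f@B4}
  B7:   IN={a@B0, a@B5, b@B6, d@B2, d@B6, f@B4}   OUT={a@B0, a@B5, b@B7, d@B2, d@B6, f@B7}

Merge at B7: IN[B7] = OUT[B0] ⊔ OUT[B6] = {a@B0, a@B5, b@B6, d@B2, d@B6, f@B4}
Applying B7's transfer function to that IN value gives OUT[B7] (row B7 above).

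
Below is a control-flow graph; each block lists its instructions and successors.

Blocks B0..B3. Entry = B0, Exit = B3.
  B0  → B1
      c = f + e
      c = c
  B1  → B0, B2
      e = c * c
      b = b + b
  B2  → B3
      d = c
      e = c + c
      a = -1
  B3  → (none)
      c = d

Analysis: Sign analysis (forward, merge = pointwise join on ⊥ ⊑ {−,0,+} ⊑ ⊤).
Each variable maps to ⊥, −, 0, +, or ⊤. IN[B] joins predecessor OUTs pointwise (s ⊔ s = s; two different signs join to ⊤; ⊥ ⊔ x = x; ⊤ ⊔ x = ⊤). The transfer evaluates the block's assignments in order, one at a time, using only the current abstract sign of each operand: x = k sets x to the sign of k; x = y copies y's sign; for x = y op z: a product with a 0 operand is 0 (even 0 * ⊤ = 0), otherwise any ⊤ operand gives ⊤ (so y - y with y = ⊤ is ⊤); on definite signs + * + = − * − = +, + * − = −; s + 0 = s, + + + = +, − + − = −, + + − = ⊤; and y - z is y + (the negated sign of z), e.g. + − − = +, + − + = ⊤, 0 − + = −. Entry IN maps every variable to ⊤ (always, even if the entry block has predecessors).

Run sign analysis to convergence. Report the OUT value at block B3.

Answer: {a: -, b: ⊤, c: ⊤, d: ⊤, e: ⊤, f: ⊤}

Working:
Per-block solution:
  B0: | IN=(all ⊤) | OUT=(all ⊤)
  B1: | IN=(all ⊤) | OUT=(all ⊤)
  B2: | IN=(all ⊤) | OUT={a:-; rest ⊤}
  B3: | IN={a:-; rest ⊤} | OUT={a:-; rest ⊤}

Merge at B3: IN[B3] = OUT[B2] = {a: -, b: ⊤, c: ⊤, d: ⊤, e: ⊤, f: ⊤}
Applying B3's transfer function to that IN value gives OUT[B3] (row B3 above).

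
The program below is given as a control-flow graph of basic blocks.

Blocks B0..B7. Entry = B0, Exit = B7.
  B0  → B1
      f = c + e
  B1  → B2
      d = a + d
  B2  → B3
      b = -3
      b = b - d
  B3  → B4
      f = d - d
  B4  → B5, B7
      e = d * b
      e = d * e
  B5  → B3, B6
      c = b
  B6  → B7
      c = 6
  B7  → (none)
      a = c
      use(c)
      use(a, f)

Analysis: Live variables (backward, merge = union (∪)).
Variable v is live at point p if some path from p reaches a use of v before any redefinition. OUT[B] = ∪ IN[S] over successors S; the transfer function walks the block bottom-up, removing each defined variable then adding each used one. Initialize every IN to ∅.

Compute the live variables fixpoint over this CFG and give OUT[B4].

Fixpoint table:
  B0:   IN={a, c, d, e}   OUT={a, c, d}
  B1:   IN={a, c, d}   OUT={c, d}
  B2:   IN={c, d}   OUT={b, c, d}
  B3:   IN={b, c, d}   OUT={b, c, d, f}
  B4:   IN={b, c, d, f}   OUT={b, c, d, f}
  B5:   IN={b, d, f}   OUT={b, c, d, f}
  B6:   IN={f}   OUT={c, f}
  B7:   IN={c, f}   OUT={}

Merge at B4: OUT[B4] = IN[B5] ⊔ IN[B7] = {b, c, d, f}

Answer: {b, c, d, f}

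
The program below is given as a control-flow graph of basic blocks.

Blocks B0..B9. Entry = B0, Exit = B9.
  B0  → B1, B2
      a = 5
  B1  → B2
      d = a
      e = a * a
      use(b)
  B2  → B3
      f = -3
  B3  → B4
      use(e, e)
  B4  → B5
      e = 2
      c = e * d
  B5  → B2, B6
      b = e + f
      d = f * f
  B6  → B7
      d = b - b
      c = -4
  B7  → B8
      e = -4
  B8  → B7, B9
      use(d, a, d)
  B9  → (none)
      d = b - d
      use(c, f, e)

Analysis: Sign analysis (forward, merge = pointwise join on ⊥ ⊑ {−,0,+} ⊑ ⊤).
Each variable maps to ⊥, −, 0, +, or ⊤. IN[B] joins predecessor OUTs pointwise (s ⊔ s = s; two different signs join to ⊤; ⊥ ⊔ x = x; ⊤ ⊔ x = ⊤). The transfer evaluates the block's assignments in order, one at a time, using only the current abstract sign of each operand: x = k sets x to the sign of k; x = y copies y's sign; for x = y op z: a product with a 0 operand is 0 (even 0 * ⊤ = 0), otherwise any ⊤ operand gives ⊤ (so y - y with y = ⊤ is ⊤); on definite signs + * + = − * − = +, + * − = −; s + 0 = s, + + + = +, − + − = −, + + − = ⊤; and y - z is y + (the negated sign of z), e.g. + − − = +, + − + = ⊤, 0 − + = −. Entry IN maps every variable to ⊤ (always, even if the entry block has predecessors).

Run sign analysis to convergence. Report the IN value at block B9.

Per-block solution:
  B0:  IN=(all ⊤)  OUT={a:+; rest ⊤}
  B1:  IN={a:+; rest ⊤}  OUT={a:+, d:+, e:+; rest ⊤}
  B2:  IN={a:+; rest ⊤}  OUT={a:+, f:-; rest ⊤}
  B3:  IN={a:+, f:-; rest ⊤}  OUT={a:+, f:-; rest ⊤}
  B4:  IN={a:+, f:-; rest ⊤}  OUT={a:+, e:+, f:-; rest ⊤}
  B5:  IN={a:+, e:+, f:-; rest ⊤}  OUT={a:+, d:+, e:+, f:-; rest ⊤}
  B6:  IN={a:+, d:+, e:+, f:-; rest ⊤}  OUT={a:+, c:-, e:+, f:-; rest ⊤}
  B7:  IN={a:+, c:-, f:-; rest ⊤}  OUT={a:+, c:-, e:-, f:-; rest ⊤}
  B8:  IN={a:+, c:-, e:-, f:-; rest ⊤}  OUT={a:+, c:-, e:-, f:-; rest ⊤}
  B9:  IN={a:+, c:-, e:-, f:-; rest ⊤}  OUT={a:+, c:-, e:-, f:-; rest ⊤}

Merge at B9: IN[B9] = OUT[B8] = {a: +, b: ⊤, c: -, d: ⊤, e: -, f: -}

Answer: {a: +, b: ⊤, c: -, d: ⊤, e: -, f: -}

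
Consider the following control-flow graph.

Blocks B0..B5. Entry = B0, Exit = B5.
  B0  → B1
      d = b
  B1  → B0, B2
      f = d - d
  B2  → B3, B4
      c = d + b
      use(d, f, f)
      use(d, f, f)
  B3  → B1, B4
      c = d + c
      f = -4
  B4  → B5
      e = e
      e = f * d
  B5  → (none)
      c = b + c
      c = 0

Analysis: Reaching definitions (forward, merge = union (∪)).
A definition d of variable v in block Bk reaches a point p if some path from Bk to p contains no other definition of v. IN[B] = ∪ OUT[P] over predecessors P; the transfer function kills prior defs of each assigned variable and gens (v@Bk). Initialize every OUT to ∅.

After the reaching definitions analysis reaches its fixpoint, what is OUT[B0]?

Per-block solution:
  B0:  IN={c@B3, d@B0, f@B1}  OUT={c@B3, d@B0, f@B1}
  B1:  IN={c@B3, d@B0, f@B1, f@B3}  OUT={c@B3, d@B0, f@B1}
  B2:  IN={c@B3, d@B0, f@B1}  OUT={c@B2, d@B0, f@B1}
  B3:  IN={c@B2, d@B0, f@B1}  OUT={c@B3, d@B0, f@B3}
  B4:  IN={c@B2, c@B3, d@B0, f@B1, f@B3}  OUT={c@B2, c@B3, d@B0, e@B4, f@B1, f@B3}
  B5:  IN={c@B2, c@B3, d@B0, e@B4, f@B1, f@B3}  OUT={c@B5, d@B0, e@B4, f@B1, f@B3}

Merge at B0 (entry node, so the boundary value {} is joined with the incoming edge(s)): IN[B0] = {} ⊔ OUT[B1] = {c@B3, d@B0, f@B1}
Applying B0's transfer function to that IN value gives OUT[B0] (row B0 above).

Answer: {c@B3, d@B0, f@B1}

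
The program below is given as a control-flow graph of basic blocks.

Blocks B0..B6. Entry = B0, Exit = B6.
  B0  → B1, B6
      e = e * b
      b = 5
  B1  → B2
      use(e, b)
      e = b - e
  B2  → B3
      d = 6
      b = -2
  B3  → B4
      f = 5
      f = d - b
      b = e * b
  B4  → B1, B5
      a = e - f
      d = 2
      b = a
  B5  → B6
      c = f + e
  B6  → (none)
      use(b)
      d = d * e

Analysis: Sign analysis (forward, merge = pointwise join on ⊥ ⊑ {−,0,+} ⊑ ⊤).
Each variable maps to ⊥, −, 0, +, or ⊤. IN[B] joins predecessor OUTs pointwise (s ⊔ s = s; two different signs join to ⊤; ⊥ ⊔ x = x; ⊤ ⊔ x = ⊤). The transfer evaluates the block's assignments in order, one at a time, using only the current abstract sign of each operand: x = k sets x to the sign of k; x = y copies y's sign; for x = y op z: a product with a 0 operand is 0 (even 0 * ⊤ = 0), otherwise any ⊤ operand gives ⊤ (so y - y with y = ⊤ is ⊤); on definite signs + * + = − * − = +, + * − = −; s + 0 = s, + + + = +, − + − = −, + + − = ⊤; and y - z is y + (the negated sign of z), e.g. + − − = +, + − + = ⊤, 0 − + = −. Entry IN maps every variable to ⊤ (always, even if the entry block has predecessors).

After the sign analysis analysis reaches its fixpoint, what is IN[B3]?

Answer: {a: ⊤, b: -, c: ⊤, d: +, e: ⊤, f: ⊤}

Derivation:
Converged values:
  B0:  IN=(all ⊤)  OUT={b:+; rest ⊤}
  B1:  IN=(all ⊤)  OUT=(all ⊤)
  B2:  IN=(all ⊤)  OUT={b:-, d:+; rest ⊤}
  B3:  IN={b:-, d:+; rest ⊤}  OUT={d:+, f:+; rest ⊤}
  B4:  IN={d:+, f:+; rest ⊤}  OUT={d:+, f:+; rest ⊤}
  B5:  IN={d:+, f:+; rest ⊤}  OUT={d:+, f:+; rest ⊤}
  B6:  IN=(all ⊤)  OUT=(all ⊤)

Merge at B3: IN[B3] = OUT[B2] = {a: ⊤, b: -, c: ⊤, d: +, e: ⊤, f: ⊤}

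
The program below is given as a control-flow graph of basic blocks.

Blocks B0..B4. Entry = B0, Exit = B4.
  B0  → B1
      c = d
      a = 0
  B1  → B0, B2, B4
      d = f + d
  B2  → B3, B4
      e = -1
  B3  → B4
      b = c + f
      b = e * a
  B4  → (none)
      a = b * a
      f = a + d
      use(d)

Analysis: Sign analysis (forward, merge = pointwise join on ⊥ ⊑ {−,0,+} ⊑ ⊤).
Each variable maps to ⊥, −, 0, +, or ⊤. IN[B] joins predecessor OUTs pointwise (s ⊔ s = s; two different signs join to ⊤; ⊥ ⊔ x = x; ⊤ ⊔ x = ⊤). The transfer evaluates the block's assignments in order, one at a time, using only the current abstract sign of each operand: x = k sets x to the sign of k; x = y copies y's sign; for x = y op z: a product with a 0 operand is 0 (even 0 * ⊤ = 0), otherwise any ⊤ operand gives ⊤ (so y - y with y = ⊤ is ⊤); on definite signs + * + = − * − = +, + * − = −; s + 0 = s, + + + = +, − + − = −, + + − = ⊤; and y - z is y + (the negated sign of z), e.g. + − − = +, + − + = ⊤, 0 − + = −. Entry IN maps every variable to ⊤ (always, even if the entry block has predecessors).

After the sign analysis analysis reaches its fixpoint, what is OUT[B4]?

Per-block solution:
  B0: | IN=(all ⊤) | OUT={a:0; rest ⊤}
  B1: | IN={a:0; rest ⊤} | OUT={a:0; rest ⊤}
  B2: | IN={a:0; rest ⊤} | OUT={a:0, e:-; rest ⊤}
  B3: | IN={a:0, e:-; rest ⊤} | OUT={a:0, b:0, e:-; rest ⊤}
  B4: | IN={a:0; rest ⊤} | OUT={a:0; rest ⊤}

Merge at B4: IN[B4] = OUT[B1] ⊔ OUT[B2] ⊔ OUT[B3] = {a: 0, b: ⊤, c: ⊤, d: ⊤, e: ⊤, f: ⊤}
Applying B4's transfer function to that IN value gives OUT[B4] (row B4 above).

Answer: {a: 0, b: ⊤, c: ⊤, d: ⊤, e: ⊤, f: ⊤}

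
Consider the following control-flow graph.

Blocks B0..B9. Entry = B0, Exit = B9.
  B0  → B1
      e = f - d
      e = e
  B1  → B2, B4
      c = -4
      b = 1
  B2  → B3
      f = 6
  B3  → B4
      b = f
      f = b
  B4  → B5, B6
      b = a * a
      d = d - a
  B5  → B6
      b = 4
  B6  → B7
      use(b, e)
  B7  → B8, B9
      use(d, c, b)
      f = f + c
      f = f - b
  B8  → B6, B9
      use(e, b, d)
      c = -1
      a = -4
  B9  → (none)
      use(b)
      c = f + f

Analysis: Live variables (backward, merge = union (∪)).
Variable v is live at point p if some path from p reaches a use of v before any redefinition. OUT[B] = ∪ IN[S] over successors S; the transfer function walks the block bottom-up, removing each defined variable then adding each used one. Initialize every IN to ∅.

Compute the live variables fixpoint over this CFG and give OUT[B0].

Per-block solution:
  B0:   IN={a, d, f}   OUT={a, d, e, f}
  B1:   IN={a, d, e, f}   OUT={a, c, d, e, f}
  B2:   IN={a, c, d, e}   OUT={a, c, d, e, f}
  B3:   IN={a, c, d, e, f}   OUT={a, c, d, e, f}
  B4:   IN={a, c, d, e, f}   OUT={b, c, d, e, f}
  B5:   IN={c, d, e, f}   OUT={b, c, d, e, f}
  B6:   IN={b, c, d, e, f}   OUT={b, c, d, e, f}
  B7:   IN={b, c, d, e, f}   OUT={b, d, e, f}
  B8:   IN={b, d, e, f}   OUT={b, c, d, e, f}
  B9:   IN={b, f}   OUT={}

Merge at B0: OUT[B0] = IN[B1] = {a, d, e, f}

Answer: {a, d, e, f}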